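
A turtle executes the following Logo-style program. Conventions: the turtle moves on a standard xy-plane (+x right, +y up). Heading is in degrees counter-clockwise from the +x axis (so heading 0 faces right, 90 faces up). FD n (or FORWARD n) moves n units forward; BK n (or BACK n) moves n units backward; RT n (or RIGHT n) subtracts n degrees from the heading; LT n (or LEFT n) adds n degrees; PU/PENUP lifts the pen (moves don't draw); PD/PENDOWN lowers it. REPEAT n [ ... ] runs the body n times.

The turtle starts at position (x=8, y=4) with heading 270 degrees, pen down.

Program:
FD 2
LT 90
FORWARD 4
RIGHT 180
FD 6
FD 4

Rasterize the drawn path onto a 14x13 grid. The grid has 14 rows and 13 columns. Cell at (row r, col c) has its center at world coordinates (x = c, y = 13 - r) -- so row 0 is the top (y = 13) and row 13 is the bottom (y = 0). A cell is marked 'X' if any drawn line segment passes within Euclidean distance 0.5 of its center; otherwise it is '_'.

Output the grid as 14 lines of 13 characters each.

Answer: _____________
_____________
_____________
_____________
_____________
_____________
_____________
_____________
_____________
________X____
________X____
__XXXXXXXXXXX
_____________
_____________

Derivation:
Segment 0: (8,4) -> (8,2)
Segment 1: (8,2) -> (12,2)
Segment 2: (12,2) -> (6,2)
Segment 3: (6,2) -> (2,2)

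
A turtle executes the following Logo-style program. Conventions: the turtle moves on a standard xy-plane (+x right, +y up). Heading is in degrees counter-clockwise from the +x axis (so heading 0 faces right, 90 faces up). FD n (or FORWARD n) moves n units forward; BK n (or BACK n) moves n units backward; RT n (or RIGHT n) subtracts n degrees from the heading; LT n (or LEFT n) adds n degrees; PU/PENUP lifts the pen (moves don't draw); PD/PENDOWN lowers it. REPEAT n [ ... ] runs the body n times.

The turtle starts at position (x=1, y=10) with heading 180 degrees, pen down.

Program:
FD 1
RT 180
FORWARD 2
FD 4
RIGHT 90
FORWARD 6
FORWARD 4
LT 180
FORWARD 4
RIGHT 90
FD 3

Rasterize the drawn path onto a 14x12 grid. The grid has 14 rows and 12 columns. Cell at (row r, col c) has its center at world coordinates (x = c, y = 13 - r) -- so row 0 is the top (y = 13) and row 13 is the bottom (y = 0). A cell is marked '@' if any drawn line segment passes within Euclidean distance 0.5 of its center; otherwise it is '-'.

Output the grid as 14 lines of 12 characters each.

Segment 0: (1,10) -> (0,10)
Segment 1: (0,10) -> (2,10)
Segment 2: (2,10) -> (6,10)
Segment 3: (6,10) -> (6,4)
Segment 4: (6,4) -> (6,0)
Segment 5: (6,0) -> (6,4)
Segment 6: (6,4) -> (9,4)

Answer: ------------
------------
------------
@@@@@@@-----
------@-----
------@-----
------@-----
------@-----
------@-----
------@@@@--
------@-----
------@-----
------@-----
------@-----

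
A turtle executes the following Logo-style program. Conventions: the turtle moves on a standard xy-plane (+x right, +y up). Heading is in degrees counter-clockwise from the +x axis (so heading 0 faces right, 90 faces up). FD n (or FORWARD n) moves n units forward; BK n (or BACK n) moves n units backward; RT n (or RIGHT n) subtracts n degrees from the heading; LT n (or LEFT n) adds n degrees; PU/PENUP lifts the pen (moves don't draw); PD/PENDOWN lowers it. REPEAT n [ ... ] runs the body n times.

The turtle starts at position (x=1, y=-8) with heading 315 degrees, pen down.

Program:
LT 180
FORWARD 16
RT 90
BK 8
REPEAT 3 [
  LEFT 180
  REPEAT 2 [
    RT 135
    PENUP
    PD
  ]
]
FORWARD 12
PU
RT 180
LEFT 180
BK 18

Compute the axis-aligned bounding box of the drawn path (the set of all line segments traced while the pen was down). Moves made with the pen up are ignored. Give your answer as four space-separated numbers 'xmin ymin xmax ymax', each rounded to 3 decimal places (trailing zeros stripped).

Answer: -24.456 -8 1 6.142

Derivation:
Executing turtle program step by step:
Start: pos=(1,-8), heading=315, pen down
LT 180: heading 315 -> 135
FD 16: (1,-8) -> (-10.314,3.314) [heading=135, draw]
RT 90: heading 135 -> 45
BK 8: (-10.314,3.314) -> (-15.971,-2.343) [heading=45, draw]
REPEAT 3 [
  -- iteration 1/3 --
  LT 180: heading 45 -> 225
  REPEAT 2 [
    -- iteration 1/2 --
    RT 135: heading 225 -> 90
    PU: pen up
    PD: pen down
    -- iteration 2/2 --
    RT 135: heading 90 -> 315
    PU: pen up
    PD: pen down
  ]
  -- iteration 2/3 --
  LT 180: heading 315 -> 135
  REPEAT 2 [
    -- iteration 1/2 --
    RT 135: heading 135 -> 0
    PU: pen up
    PD: pen down
    -- iteration 2/2 --
    RT 135: heading 0 -> 225
    PU: pen up
    PD: pen down
  ]
  -- iteration 3/3 --
  LT 180: heading 225 -> 45
  REPEAT 2 [
    -- iteration 1/2 --
    RT 135: heading 45 -> 270
    PU: pen up
    PD: pen down
    -- iteration 2/2 --
    RT 135: heading 270 -> 135
    PU: pen up
    PD: pen down
  ]
]
FD 12: (-15.971,-2.343) -> (-24.456,6.142) [heading=135, draw]
PU: pen up
RT 180: heading 135 -> 315
LT 180: heading 315 -> 135
BK 18: (-24.456,6.142) -> (-11.728,-6.586) [heading=135, move]
Final: pos=(-11.728,-6.586), heading=135, 3 segment(s) drawn

Segment endpoints: x in {-24.456, -15.971, -10.314, 1}, y in {-8, -2.343, 3.314, 6.142}
xmin=-24.456, ymin=-8, xmax=1, ymax=6.142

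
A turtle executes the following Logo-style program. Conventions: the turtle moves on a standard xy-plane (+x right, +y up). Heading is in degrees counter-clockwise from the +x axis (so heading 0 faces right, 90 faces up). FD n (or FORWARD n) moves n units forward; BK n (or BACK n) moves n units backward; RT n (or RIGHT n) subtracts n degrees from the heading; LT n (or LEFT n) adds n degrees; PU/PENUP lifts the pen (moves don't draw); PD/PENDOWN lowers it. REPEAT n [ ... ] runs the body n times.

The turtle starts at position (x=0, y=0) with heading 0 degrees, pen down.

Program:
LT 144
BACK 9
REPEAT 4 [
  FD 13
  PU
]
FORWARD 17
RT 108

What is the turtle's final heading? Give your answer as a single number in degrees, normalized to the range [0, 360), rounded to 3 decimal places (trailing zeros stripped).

Answer: 36

Derivation:
Executing turtle program step by step:
Start: pos=(0,0), heading=0, pen down
LT 144: heading 0 -> 144
BK 9: (0,0) -> (7.281,-5.29) [heading=144, draw]
REPEAT 4 [
  -- iteration 1/4 --
  FD 13: (7.281,-5.29) -> (-3.236,2.351) [heading=144, draw]
  PU: pen up
  -- iteration 2/4 --
  FD 13: (-3.236,2.351) -> (-13.753,9.992) [heading=144, move]
  PU: pen up
  -- iteration 3/4 --
  FD 13: (-13.753,9.992) -> (-24.271,17.634) [heading=144, move]
  PU: pen up
  -- iteration 4/4 --
  FD 13: (-24.271,17.634) -> (-34.788,25.275) [heading=144, move]
  PU: pen up
]
FD 17: (-34.788,25.275) -> (-48.541,35.267) [heading=144, move]
RT 108: heading 144 -> 36
Final: pos=(-48.541,35.267), heading=36, 2 segment(s) drawn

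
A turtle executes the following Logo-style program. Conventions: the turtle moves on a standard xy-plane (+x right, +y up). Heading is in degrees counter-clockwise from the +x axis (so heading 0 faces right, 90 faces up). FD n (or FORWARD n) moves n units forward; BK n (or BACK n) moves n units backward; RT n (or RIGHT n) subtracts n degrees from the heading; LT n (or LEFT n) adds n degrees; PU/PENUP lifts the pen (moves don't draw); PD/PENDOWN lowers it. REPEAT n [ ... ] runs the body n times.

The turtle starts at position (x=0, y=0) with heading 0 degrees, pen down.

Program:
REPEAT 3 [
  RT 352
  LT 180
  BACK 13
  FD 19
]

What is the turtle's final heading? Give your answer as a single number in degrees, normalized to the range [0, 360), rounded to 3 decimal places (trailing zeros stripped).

Executing turtle program step by step:
Start: pos=(0,0), heading=0, pen down
REPEAT 3 [
  -- iteration 1/3 --
  RT 352: heading 0 -> 8
  LT 180: heading 8 -> 188
  BK 13: (0,0) -> (12.873,1.809) [heading=188, draw]
  FD 19: (12.873,1.809) -> (-5.942,-0.835) [heading=188, draw]
  -- iteration 2/3 --
  RT 352: heading 188 -> 196
  LT 180: heading 196 -> 16
  BK 13: (-5.942,-0.835) -> (-18.438,-4.418) [heading=16, draw]
  FD 19: (-18.438,-4.418) -> (-0.174,0.819) [heading=16, draw]
  -- iteration 3/3 --
  RT 352: heading 16 -> 24
  LT 180: heading 24 -> 204
  BK 13: (-0.174,0.819) -> (11.702,6.106) [heading=204, draw]
  FD 19: (11.702,6.106) -> (-5.655,-1.622) [heading=204, draw]
]
Final: pos=(-5.655,-1.622), heading=204, 6 segment(s) drawn

Answer: 204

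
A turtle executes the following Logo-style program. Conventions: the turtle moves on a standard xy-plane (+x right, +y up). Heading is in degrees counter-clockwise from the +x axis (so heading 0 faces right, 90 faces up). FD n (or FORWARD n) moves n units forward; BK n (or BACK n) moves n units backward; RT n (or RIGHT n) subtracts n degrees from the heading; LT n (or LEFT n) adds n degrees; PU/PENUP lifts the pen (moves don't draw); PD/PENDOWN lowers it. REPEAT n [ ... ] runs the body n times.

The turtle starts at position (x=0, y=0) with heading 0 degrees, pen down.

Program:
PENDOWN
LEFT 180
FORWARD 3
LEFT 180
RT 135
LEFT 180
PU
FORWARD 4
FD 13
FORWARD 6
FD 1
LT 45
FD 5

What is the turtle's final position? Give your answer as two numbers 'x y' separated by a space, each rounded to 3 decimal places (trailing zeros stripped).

Executing turtle program step by step:
Start: pos=(0,0), heading=0, pen down
PD: pen down
LT 180: heading 0 -> 180
FD 3: (0,0) -> (-3,0) [heading=180, draw]
LT 180: heading 180 -> 0
RT 135: heading 0 -> 225
LT 180: heading 225 -> 45
PU: pen up
FD 4: (-3,0) -> (-0.172,2.828) [heading=45, move]
FD 13: (-0.172,2.828) -> (9.021,12.021) [heading=45, move]
FD 6: (9.021,12.021) -> (13.263,16.263) [heading=45, move]
FD 1: (13.263,16.263) -> (13.971,16.971) [heading=45, move]
LT 45: heading 45 -> 90
FD 5: (13.971,16.971) -> (13.971,21.971) [heading=90, move]
Final: pos=(13.971,21.971), heading=90, 1 segment(s) drawn

Answer: 13.971 21.971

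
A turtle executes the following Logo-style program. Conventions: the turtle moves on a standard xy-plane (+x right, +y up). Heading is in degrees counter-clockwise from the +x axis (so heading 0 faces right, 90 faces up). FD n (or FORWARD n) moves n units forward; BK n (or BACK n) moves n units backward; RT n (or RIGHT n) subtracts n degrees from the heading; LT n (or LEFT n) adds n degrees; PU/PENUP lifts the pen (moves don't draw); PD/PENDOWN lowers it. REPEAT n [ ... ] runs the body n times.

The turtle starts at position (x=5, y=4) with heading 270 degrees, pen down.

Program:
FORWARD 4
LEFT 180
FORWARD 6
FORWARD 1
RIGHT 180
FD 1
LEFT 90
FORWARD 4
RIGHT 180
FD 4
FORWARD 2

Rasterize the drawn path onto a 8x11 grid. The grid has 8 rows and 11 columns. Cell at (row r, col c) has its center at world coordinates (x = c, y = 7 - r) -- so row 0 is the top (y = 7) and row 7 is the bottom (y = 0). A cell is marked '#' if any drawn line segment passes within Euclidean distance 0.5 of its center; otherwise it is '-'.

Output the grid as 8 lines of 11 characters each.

Segment 0: (5,4) -> (5,0)
Segment 1: (5,0) -> (5,6)
Segment 2: (5,6) -> (5,7)
Segment 3: (5,7) -> (5,6)
Segment 4: (5,6) -> (9,6)
Segment 5: (9,6) -> (5,6)
Segment 6: (5,6) -> (3,6)

Answer: -----#-----
---#######-
-----#-----
-----#-----
-----#-----
-----#-----
-----#-----
-----#-----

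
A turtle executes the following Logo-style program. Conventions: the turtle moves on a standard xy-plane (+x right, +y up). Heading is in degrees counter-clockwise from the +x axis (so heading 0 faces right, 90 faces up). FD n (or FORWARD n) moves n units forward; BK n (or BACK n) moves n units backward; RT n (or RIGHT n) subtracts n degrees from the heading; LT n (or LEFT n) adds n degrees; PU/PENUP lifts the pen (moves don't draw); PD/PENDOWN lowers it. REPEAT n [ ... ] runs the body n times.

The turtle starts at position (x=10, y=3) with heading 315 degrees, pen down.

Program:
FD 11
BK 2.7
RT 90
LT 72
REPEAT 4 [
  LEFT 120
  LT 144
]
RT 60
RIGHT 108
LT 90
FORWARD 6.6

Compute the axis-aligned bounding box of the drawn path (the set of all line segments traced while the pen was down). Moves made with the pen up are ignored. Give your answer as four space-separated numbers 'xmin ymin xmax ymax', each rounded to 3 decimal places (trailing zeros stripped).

Answer: 9.494 -4.778 17.778 3

Derivation:
Executing turtle program step by step:
Start: pos=(10,3), heading=315, pen down
FD 11: (10,3) -> (17.778,-4.778) [heading=315, draw]
BK 2.7: (17.778,-4.778) -> (15.869,-2.869) [heading=315, draw]
RT 90: heading 315 -> 225
LT 72: heading 225 -> 297
REPEAT 4 [
  -- iteration 1/4 --
  LT 120: heading 297 -> 57
  LT 144: heading 57 -> 201
  -- iteration 2/4 --
  LT 120: heading 201 -> 321
  LT 144: heading 321 -> 105
  -- iteration 3/4 --
  LT 120: heading 105 -> 225
  LT 144: heading 225 -> 9
  -- iteration 4/4 --
  LT 120: heading 9 -> 129
  LT 144: heading 129 -> 273
]
RT 60: heading 273 -> 213
RT 108: heading 213 -> 105
LT 90: heading 105 -> 195
FD 6.6: (15.869,-2.869) -> (9.494,-4.577) [heading=195, draw]
Final: pos=(9.494,-4.577), heading=195, 3 segment(s) drawn

Segment endpoints: x in {9.494, 10, 15.869, 17.778}, y in {-4.778, -4.577, -2.869, 3}
xmin=9.494, ymin=-4.778, xmax=17.778, ymax=3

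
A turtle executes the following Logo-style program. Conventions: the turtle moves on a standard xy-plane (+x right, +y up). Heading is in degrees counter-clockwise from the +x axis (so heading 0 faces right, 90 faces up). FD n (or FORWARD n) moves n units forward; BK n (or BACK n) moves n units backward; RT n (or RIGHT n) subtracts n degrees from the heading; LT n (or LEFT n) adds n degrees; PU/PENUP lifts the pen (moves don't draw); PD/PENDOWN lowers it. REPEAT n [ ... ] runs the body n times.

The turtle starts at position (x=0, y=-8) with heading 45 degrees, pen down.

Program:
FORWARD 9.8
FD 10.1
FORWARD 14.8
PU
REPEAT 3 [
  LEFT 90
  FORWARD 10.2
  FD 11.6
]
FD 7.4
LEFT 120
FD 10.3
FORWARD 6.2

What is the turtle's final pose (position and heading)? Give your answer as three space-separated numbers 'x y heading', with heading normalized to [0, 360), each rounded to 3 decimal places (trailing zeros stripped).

Executing turtle program step by step:
Start: pos=(0,-8), heading=45, pen down
FD 9.8: (0,-8) -> (6.93,-1.07) [heading=45, draw]
FD 10.1: (6.93,-1.07) -> (14.071,6.071) [heading=45, draw]
FD 14.8: (14.071,6.071) -> (24.537,16.537) [heading=45, draw]
PU: pen up
REPEAT 3 [
  -- iteration 1/3 --
  LT 90: heading 45 -> 135
  FD 10.2: (24.537,16.537) -> (17.324,23.749) [heading=135, move]
  FD 11.6: (17.324,23.749) -> (9.122,31.952) [heading=135, move]
  -- iteration 2/3 --
  LT 90: heading 135 -> 225
  FD 10.2: (9.122,31.952) -> (1.909,24.739) [heading=225, move]
  FD 11.6: (1.909,24.739) -> (-6.293,16.537) [heading=225, move]
  -- iteration 3/3 --
  LT 90: heading 225 -> 315
  FD 10.2: (-6.293,16.537) -> (0.919,9.324) [heading=315, move]
  FD 11.6: (0.919,9.324) -> (9.122,1.122) [heading=315, move]
]
FD 7.4: (9.122,1.122) -> (14.354,-4.111) [heading=315, move]
LT 120: heading 315 -> 75
FD 10.3: (14.354,-4.111) -> (17.02,5.838) [heading=75, move]
FD 6.2: (17.02,5.838) -> (18.625,11.827) [heading=75, move]
Final: pos=(18.625,11.827), heading=75, 3 segment(s) drawn

Answer: 18.625 11.827 75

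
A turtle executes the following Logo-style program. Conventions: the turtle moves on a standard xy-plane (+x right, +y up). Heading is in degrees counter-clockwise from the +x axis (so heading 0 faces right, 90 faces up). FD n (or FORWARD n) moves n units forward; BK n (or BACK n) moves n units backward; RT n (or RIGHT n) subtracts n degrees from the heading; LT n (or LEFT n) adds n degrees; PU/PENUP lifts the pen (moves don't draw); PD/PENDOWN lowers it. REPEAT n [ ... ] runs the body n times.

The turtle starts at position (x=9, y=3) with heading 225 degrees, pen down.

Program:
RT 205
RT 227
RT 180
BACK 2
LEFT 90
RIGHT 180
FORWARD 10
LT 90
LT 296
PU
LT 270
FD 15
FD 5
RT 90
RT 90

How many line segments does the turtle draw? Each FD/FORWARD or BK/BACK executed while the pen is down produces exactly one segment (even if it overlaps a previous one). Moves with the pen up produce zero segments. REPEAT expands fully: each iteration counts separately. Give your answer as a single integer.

Answer: 2

Derivation:
Executing turtle program step by step:
Start: pos=(9,3), heading=225, pen down
RT 205: heading 225 -> 20
RT 227: heading 20 -> 153
RT 180: heading 153 -> 333
BK 2: (9,3) -> (7.218,3.908) [heading=333, draw]
LT 90: heading 333 -> 63
RT 180: heading 63 -> 243
FD 10: (7.218,3.908) -> (2.678,-5.002) [heading=243, draw]
LT 90: heading 243 -> 333
LT 296: heading 333 -> 269
PU: pen up
LT 270: heading 269 -> 179
FD 15: (2.678,-5.002) -> (-12.32,-4.74) [heading=179, move]
FD 5: (-12.32,-4.74) -> (-17.319,-4.653) [heading=179, move]
RT 90: heading 179 -> 89
RT 90: heading 89 -> 359
Final: pos=(-17.319,-4.653), heading=359, 2 segment(s) drawn
Segments drawn: 2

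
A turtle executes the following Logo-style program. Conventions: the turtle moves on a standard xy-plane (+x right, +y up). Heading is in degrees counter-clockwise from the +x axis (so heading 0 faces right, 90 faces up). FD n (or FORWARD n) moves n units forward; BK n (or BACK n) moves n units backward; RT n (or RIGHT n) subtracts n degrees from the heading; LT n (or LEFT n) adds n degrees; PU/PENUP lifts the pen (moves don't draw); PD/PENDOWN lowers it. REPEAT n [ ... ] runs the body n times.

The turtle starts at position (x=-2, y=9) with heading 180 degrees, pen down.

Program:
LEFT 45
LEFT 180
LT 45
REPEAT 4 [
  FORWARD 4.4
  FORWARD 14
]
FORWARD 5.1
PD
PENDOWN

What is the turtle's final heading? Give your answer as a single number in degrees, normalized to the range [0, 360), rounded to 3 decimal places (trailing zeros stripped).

Answer: 90

Derivation:
Executing turtle program step by step:
Start: pos=(-2,9), heading=180, pen down
LT 45: heading 180 -> 225
LT 180: heading 225 -> 45
LT 45: heading 45 -> 90
REPEAT 4 [
  -- iteration 1/4 --
  FD 4.4: (-2,9) -> (-2,13.4) [heading=90, draw]
  FD 14: (-2,13.4) -> (-2,27.4) [heading=90, draw]
  -- iteration 2/4 --
  FD 4.4: (-2,27.4) -> (-2,31.8) [heading=90, draw]
  FD 14: (-2,31.8) -> (-2,45.8) [heading=90, draw]
  -- iteration 3/4 --
  FD 4.4: (-2,45.8) -> (-2,50.2) [heading=90, draw]
  FD 14: (-2,50.2) -> (-2,64.2) [heading=90, draw]
  -- iteration 4/4 --
  FD 4.4: (-2,64.2) -> (-2,68.6) [heading=90, draw]
  FD 14: (-2,68.6) -> (-2,82.6) [heading=90, draw]
]
FD 5.1: (-2,82.6) -> (-2,87.7) [heading=90, draw]
PD: pen down
PD: pen down
Final: pos=(-2,87.7), heading=90, 9 segment(s) drawn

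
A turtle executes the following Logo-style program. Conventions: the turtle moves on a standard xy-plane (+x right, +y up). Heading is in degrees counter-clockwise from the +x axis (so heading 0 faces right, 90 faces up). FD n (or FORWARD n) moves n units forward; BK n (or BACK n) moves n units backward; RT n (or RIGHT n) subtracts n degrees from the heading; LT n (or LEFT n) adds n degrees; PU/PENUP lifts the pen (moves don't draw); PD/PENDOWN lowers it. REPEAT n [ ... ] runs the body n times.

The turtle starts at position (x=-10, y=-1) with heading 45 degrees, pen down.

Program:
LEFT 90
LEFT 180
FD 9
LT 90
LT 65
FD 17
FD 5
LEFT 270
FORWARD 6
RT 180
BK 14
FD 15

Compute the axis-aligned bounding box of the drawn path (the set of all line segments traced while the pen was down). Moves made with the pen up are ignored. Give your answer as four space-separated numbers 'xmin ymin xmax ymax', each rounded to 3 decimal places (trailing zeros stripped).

Executing turtle program step by step:
Start: pos=(-10,-1), heading=45, pen down
LT 90: heading 45 -> 135
LT 180: heading 135 -> 315
FD 9: (-10,-1) -> (-3.636,-7.364) [heading=315, draw]
LT 90: heading 315 -> 45
LT 65: heading 45 -> 110
FD 17: (-3.636,-7.364) -> (-9.45,8.611) [heading=110, draw]
FD 5: (-9.45,8.611) -> (-11.16,13.309) [heading=110, draw]
LT 270: heading 110 -> 20
FD 6: (-11.16,13.309) -> (-5.522,15.361) [heading=20, draw]
RT 180: heading 20 -> 200
BK 14: (-5.522,15.361) -> (7.633,20.15) [heading=200, draw]
FD 15: (7.633,20.15) -> (-6.462,15.019) [heading=200, draw]
Final: pos=(-6.462,15.019), heading=200, 6 segment(s) drawn

Segment endpoints: x in {-11.16, -10, -9.45, -6.462, -5.522, -3.636, 7.633}, y in {-7.364, -1, 8.611, 13.309, 15.019, 15.361, 20.15}
xmin=-11.16, ymin=-7.364, xmax=7.633, ymax=20.15

Answer: -11.16 -7.364 7.633 20.15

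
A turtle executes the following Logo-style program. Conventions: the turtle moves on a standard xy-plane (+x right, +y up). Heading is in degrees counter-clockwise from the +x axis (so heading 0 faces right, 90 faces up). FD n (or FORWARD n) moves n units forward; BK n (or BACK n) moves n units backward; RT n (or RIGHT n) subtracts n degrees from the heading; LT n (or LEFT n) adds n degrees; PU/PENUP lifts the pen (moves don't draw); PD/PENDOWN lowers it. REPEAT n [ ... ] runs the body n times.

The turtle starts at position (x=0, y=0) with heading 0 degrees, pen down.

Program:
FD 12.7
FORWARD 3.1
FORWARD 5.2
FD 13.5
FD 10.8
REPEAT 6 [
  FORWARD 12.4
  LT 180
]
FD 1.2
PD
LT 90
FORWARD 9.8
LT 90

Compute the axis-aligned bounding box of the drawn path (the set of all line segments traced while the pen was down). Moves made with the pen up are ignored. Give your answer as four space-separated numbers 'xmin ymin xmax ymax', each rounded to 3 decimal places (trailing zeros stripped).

Executing turtle program step by step:
Start: pos=(0,0), heading=0, pen down
FD 12.7: (0,0) -> (12.7,0) [heading=0, draw]
FD 3.1: (12.7,0) -> (15.8,0) [heading=0, draw]
FD 5.2: (15.8,0) -> (21,0) [heading=0, draw]
FD 13.5: (21,0) -> (34.5,0) [heading=0, draw]
FD 10.8: (34.5,0) -> (45.3,0) [heading=0, draw]
REPEAT 6 [
  -- iteration 1/6 --
  FD 12.4: (45.3,0) -> (57.7,0) [heading=0, draw]
  LT 180: heading 0 -> 180
  -- iteration 2/6 --
  FD 12.4: (57.7,0) -> (45.3,0) [heading=180, draw]
  LT 180: heading 180 -> 0
  -- iteration 3/6 --
  FD 12.4: (45.3,0) -> (57.7,0) [heading=0, draw]
  LT 180: heading 0 -> 180
  -- iteration 4/6 --
  FD 12.4: (57.7,0) -> (45.3,0) [heading=180, draw]
  LT 180: heading 180 -> 0
  -- iteration 5/6 --
  FD 12.4: (45.3,0) -> (57.7,0) [heading=0, draw]
  LT 180: heading 0 -> 180
  -- iteration 6/6 --
  FD 12.4: (57.7,0) -> (45.3,0) [heading=180, draw]
  LT 180: heading 180 -> 0
]
FD 1.2: (45.3,0) -> (46.5,0) [heading=0, draw]
PD: pen down
LT 90: heading 0 -> 90
FD 9.8: (46.5,0) -> (46.5,9.8) [heading=90, draw]
LT 90: heading 90 -> 180
Final: pos=(46.5,9.8), heading=180, 13 segment(s) drawn

Segment endpoints: x in {0, 12.7, 15.8, 21, 34.5, 45.3, 46.5, 46.5, 57.7}, y in {0, 0, 0, 0, 0, 0, 0, 9.8}
xmin=0, ymin=0, xmax=57.7, ymax=9.8

Answer: 0 0 57.7 9.8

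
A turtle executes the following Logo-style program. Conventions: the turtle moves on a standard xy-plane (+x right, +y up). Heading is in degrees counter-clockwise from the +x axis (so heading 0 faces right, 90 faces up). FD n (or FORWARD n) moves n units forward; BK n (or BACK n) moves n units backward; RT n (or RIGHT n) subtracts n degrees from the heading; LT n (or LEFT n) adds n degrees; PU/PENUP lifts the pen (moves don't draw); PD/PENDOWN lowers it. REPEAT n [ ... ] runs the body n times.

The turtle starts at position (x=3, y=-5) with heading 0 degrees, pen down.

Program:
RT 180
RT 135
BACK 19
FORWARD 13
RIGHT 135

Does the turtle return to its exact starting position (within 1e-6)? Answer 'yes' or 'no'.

Executing turtle program step by step:
Start: pos=(3,-5), heading=0, pen down
RT 180: heading 0 -> 180
RT 135: heading 180 -> 45
BK 19: (3,-5) -> (-10.435,-18.435) [heading=45, draw]
FD 13: (-10.435,-18.435) -> (-1.243,-9.243) [heading=45, draw]
RT 135: heading 45 -> 270
Final: pos=(-1.243,-9.243), heading=270, 2 segment(s) drawn

Start position: (3, -5)
Final position: (-1.243, -9.243)
Distance = 6; >= 1e-6 -> NOT closed

Answer: no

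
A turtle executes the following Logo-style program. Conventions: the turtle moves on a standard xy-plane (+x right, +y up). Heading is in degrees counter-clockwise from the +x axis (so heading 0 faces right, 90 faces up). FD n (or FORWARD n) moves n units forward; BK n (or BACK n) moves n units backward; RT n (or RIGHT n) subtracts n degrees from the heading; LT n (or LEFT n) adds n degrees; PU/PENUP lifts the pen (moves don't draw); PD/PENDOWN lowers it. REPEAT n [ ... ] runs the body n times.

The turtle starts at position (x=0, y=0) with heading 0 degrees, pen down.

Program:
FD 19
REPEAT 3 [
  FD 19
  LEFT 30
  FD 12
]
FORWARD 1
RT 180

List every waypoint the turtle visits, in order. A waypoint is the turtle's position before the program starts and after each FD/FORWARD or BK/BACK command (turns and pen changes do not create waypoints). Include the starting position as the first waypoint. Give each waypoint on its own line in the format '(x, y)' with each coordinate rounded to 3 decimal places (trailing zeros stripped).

Answer: (0, 0)
(19, 0)
(38, 0)
(48.392, 6)
(64.847, 15.5)
(70.847, 25.892)
(80.347, 42.347)
(80.347, 54.347)
(80.347, 55.347)

Derivation:
Executing turtle program step by step:
Start: pos=(0,0), heading=0, pen down
FD 19: (0,0) -> (19,0) [heading=0, draw]
REPEAT 3 [
  -- iteration 1/3 --
  FD 19: (19,0) -> (38,0) [heading=0, draw]
  LT 30: heading 0 -> 30
  FD 12: (38,0) -> (48.392,6) [heading=30, draw]
  -- iteration 2/3 --
  FD 19: (48.392,6) -> (64.847,15.5) [heading=30, draw]
  LT 30: heading 30 -> 60
  FD 12: (64.847,15.5) -> (70.847,25.892) [heading=60, draw]
  -- iteration 3/3 --
  FD 19: (70.847,25.892) -> (80.347,42.347) [heading=60, draw]
  LT 30: heading 60 -> 90
  FD 12: (80.347,42.347) -> (80.347,54.347) [heading=90, draw]
]
FD 1: (80.347,54.347) -> (80.347,55.347) [heading=90, draw]
RT 180: heading 90 -> 270
Final: pos=(80.347,55.347), heading=270, 8 segment(s) drawn
Waypoints (9 total):
(0, 0)
(19, 0)
(38, 0)
(48.392, 6)
(64.847, 15.5)
(70.847, 25.892)
(80.347, 42.347)
(80.347, 54.347)
(80.347, 55.347)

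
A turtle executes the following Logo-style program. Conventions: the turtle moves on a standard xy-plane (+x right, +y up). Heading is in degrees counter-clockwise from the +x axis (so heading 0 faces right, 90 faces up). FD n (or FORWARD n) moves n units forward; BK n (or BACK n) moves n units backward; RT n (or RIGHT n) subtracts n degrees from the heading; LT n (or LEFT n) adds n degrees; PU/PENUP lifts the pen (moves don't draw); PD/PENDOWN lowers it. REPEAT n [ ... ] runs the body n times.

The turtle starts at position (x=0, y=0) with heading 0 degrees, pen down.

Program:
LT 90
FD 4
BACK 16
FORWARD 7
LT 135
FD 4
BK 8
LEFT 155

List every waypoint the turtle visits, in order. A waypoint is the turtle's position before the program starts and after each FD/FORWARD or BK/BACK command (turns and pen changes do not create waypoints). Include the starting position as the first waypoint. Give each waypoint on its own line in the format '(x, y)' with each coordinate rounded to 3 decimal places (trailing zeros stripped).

Executing turtle program step by step:
Start: pos=(0,0), heading=0, pen down
LT 90: heading 0 -> 90
FD 4: (0,0) -> (0,4) [heading=90, draw]
BK 16: (0,4) -> (0,-12) [heading=90, draw]
FD 7: (0,-12) -> (0,-5) [heading=90, draw]
LT 135: heading 90 -> 225
FD 4: (0,-5) -> (-2.828,-7.828) [heading=225, draw]
BK 8: (-2.828,-7.828) -> (2.828,-2.172) [heading=225, draw]
LT 155: heading 225 -> 20
Final: pos=(2.828,-2.172), heading=20, 5 segment(s) drawn
Waypoints (6 total):
(0, 0)
(0, 4)
(0, -12)
(0, -5)
(-2.828, -7.828)
(2.828, -2.172)

Answer: (0, 0)
(0, 4)
(0, -12)
(0, -5)
(-2.828, -7.828)
(2.828, -2.172)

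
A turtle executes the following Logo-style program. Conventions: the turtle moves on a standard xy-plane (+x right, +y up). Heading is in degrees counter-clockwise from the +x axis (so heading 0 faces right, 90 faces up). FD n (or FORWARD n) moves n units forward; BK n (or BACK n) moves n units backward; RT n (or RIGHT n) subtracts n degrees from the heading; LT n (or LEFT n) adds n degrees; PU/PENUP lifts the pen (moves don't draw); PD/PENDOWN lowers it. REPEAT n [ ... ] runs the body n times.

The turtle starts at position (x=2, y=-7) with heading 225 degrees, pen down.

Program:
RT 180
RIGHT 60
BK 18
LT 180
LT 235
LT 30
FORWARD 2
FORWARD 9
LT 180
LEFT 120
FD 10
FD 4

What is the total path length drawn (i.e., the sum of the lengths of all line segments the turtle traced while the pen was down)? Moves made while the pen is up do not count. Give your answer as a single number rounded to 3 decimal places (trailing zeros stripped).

Answer: 43

Derivation:
Executing turtle program step by step:
Start: pos=(2,-7), heading=225, pen down
RT 180: heading 225 -> 45
RT 60: heading 45 -> 345
BK 18: (2,-7) -> (-15.387,-2.341) [heading=345, draw]
LT 180: heading 345 -> 165
LT 235: heading 165 -> 40
LT 30: heading 40 -> 70
FD 2: (-15.387,-2.341) -> (-14.703,-0.462) [heading=70, draw]
FD 9: (-14.703,-0.462) -> (-11.624,7.995) [heading=70, draw]
LT 180: heading 70 -> 250
LT 120: heading 250 -> 10
FD 10: (-11.624,7.995) -> (-1.776,9.732) [heading=10, draw]
FD 4: (-1.776,9.732) -> (2.163,10.426) [heading=10, draw]
Final: pos=(2.163,10.426), heading=10, 5 segment(s) drawn

Segment lengths:
  seg 1: (2,-7) -> (-15.387,-2.341), length = 18
  seg 2: (-15.387,-2.341) -> (-14.703,-0.462), length = 2
  seg 3: (-14.703,-0.462) -> (-11.624,7.995), length = 9
  seg 4: (-11.624,7.995) -> (-1.776,9.732), length = 10
  seg 5: (-1.776,9.732) -> (2.163,10.426), length = 4
Total = 43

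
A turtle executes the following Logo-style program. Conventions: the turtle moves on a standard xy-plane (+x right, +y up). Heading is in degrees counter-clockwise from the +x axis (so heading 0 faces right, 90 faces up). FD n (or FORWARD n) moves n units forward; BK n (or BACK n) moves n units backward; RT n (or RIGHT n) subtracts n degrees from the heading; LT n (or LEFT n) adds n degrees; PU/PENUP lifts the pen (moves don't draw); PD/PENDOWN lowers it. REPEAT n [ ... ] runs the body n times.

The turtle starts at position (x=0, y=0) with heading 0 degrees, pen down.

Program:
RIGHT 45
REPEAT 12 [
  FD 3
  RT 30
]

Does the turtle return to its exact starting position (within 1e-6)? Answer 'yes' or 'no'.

Answer: yes

Derivation:
Executing turtle program step by step:
Start: pos=(0,0), heading=0, pen down
RT 45: heading 0 -> 315
REPEAT 12 [
  -- iteration 1/12 --
  FD 3: (0,0) -> (2.121,-2.121) [heading=315, draw]
  RT 30: heading 315 -> 285
  -- iteration 2/12 --
  FD 3: (2.121,-2.121) -> (2.898,-5.019) [heading=285, draw]
  RT 30: heading 285 -> 255
  -- iteration 3/12 --
  FD 3: (2.898,-5.019) -> (2.121,-7.917) [heading=255, draw]
  RT 30: heading 255 -> 225
  -- iteration 4/12 --
  FD 3: (2.121,-7.917) -> (0,-10.038) [heading=225, draw]
  RT 30: heading 225 -> 195
  -- iteration 5/12 --
  FD 3: (0,-10.038) -> (-2.898,-10.815) [heading=195, draw]
  RT 30: heading 195 -> 165
  -- iteration 6/12 --
  FD 3: (-2.898,-10.815) -> (-5.796,-10.038) [heading=165, draw]
  RT 30: heading 165 -> 135
  -- iteration 7/12 --
  FD 3: (-5.796,-10.038) -> (-7.917,-7.917) [heading=135, draw]
  RT 30: heading 135 -> 105
  -- iteration 8/12 --
  FD 3: (-7.917,-7.917) -> (-8.693,-5.019) [heading=105, draw]
  RT 30: heading 105 -> 75
  -- iteration 9/12 --
  FD 3: (-8.693,-5.019) -> (-7.917,-2.121) [heading=75, draw]
  RT 30: heading 75 -> 45
  -- iteration 10/12 --
  FD 3: (-7.917,-2.121) -> (-5.796,0) [heading=45, draw]
  RT 30: heading 45 -> 15
  -- iteration 11/12 --
  FD 3: (-5.796,0) -> (-2.898,0.776) [heading=15, draw]
  RT 30: heading 15 -> 345
  -- iteration 12/12 --
  FD 3: (-2.898,0.776) -> (0,0) [heading=345, draw]
  RT 30: heading 345 -> 315
]
Final: pos=(0,0), heading=315, 12 segment(s) drawn

Start position: (0, 0)
Final position: (0, 0)
Distance = 0; < 1e-6 -> CLOSED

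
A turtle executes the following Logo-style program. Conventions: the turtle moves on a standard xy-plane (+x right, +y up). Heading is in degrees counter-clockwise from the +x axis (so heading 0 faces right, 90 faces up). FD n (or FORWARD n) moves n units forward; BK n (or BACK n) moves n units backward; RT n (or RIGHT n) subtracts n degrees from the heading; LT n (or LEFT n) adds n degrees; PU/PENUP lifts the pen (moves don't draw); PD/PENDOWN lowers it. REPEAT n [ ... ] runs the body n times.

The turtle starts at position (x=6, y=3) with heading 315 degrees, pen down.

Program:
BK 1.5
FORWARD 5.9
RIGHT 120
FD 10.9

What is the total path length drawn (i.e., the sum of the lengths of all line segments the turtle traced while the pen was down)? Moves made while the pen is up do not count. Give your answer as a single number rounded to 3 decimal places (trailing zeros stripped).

Executing turtle program step by step:
Start: pos=(6,3), heading=315, pen down
BK 1.5: (6,3) -> (4.939,4.061) [heading=315, draw]
FD 5.9: (4.939,4.061) -> (9.111,-0.111) [heading=315, draw]
RT 120: heading 315 -> 195
FD 10.9: (9.111,-0.111) -> (-1.417,-2.932) [heading=195, draw]
Final: pos=(-1.417,-2.932), heading=195, 3 segment(s) drawn

Segment lengths:
  seg 1: (6,3) -> (4.939,4.061), length = 1.5
  seg 2: (4.939,4.061) -> (9.111,-0.111), length = 5.9
  seg 3: (9.111,-0.111) -> (-1.417,-2.932), length = 10.9
Total = 18.3

Answer: 18.3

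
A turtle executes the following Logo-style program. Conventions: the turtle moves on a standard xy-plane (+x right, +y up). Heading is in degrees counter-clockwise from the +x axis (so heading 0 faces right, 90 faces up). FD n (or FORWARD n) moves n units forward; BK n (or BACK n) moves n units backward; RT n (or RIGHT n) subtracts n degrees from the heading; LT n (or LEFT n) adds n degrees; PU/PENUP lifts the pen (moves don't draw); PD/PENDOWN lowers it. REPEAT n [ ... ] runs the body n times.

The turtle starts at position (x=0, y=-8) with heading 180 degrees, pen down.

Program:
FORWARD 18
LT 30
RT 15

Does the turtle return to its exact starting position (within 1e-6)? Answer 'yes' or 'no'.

Answer: no

Derivation:
Executing turtle program step by step:
Start: pos=(0,-8), heading=180, pen down
FD 18: (0,-8) -> (-18,-8) [heading=180, draw]
LT 30: heading 180 -> 210
RT 15: heading 210 -> 195
Final: pos=(-18,-8), heading=195, 1 segment(s) drawn

Start position: (0, -8)
Final position: (-18, -8)
Distance = 18; >= 1e-6 -> NOT closed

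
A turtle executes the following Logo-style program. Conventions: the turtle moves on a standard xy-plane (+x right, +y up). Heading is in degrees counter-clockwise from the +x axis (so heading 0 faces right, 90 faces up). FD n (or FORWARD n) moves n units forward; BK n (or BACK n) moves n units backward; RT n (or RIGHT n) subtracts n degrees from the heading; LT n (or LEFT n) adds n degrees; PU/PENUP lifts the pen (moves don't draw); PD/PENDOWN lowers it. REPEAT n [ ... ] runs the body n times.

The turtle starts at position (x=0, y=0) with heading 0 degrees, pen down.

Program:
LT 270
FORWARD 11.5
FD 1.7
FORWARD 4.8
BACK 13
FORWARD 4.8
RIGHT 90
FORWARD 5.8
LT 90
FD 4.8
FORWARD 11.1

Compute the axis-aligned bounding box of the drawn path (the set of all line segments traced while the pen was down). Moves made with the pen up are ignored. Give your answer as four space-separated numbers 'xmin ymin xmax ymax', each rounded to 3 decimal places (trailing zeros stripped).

Executing turtle program step by step:
Start: pos=(0,0), heading=0, pen down
LT 270: heading 0 -> 270
FD 11.5: (0,0) -> (0,-11.5) [heading=270, draw]
FD 1.7: (0,-11.5) -> (0,-13.2) [heading=270, draw]
FD 4.8: (0,-13.2) -> (0,-18) [heading=270, draw]
BK 13: (0,-18) -> (0,-5) [heading=270, draw]
FD 4.8: (0,-5) -> (0,-9.8) [heading=270, draw]
RT 90: heading 270 -> 180
FD 5.8: (0,-9.8) -> (-5.8,-9.8) [heading=180, draw]
LT 90: heading 180 -> 270
FD 4.8: (-5.8,-9.8) -> (-5.8,-14.6) [heading=270, draw]
FD 11.1: (-5.8,-14.6) -> (-5.8,-25.7) [heading=270, draw]
Final: pos=(-5.8,-25.7), heading=270, 8 segment(s) drawn

Segment endpoints: x in {-5.8, -5.8, -5.8, 0, 0, 0, 0, 0, 0}, y in {-25.7, -18, -14.6, -13.2, -11.5, -9.8, -5, 0}
xmin=-5.8, ymin=-25.7, xmax=0, ymax=0

Answer: -5.8 -25.7 0 0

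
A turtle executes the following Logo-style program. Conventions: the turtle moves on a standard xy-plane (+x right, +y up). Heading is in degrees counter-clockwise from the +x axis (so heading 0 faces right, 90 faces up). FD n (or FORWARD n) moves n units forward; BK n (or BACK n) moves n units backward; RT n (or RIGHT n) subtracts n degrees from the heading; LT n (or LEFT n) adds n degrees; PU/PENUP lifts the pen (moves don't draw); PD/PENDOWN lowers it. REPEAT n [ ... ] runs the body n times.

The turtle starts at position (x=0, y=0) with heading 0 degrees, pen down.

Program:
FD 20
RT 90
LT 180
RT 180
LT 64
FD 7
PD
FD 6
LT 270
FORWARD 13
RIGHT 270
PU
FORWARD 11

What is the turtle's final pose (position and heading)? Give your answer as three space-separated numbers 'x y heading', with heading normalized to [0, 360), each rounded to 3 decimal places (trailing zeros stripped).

Answer: 35.872 -22.205 334

Derivation:
Executing turtle program step by step:
Start: pos=(0,0), heading=0, pen down
FD 20: (0,0) -> (20,0) [heading=0, draw]
RT 90: heading 0 -> 270
LT 180: heading 270 -> 90
RT 180: heading 90 -> 270
LT 64: heading 270 -> 334
FD 7: (20,0) -> (26.292,-3.069) [heading=334, draw]
PD: pen down
FD 6: (26.292,-3.069) -> (31.684,-5.699) [heading=334, draw]
LT 270: heading 334 -> 244
FD 13: (31.684,-5.699) -> (25.985,-17.383) [heading=244, draw]
RT 270: heading 244 -> 334
PU: pen up
FD 11: (25.985,-17.383) -> (35.872,-22.205) [heading=334, move]
Final: pos=(35.872,-22.205), heading=334, 4 segment(s) drawn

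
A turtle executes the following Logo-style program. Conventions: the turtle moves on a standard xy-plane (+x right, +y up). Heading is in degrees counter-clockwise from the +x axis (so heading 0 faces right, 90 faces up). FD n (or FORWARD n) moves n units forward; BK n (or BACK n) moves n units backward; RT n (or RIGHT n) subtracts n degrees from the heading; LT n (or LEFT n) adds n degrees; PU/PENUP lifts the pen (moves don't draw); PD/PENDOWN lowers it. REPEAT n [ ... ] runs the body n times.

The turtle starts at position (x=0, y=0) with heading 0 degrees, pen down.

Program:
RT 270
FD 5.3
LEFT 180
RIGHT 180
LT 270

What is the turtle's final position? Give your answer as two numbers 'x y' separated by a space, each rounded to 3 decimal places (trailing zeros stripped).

Answer: 0 5.3

Derivation:
Executing turtle program step by step:
Start: pos=(0,0), heading=0, pen down
RT 270: heading 0 -> 90
FD 5.3: (0,0) -> (0,5.3) [heading=90, draw]
LT 180: heading 90 -> 270
RT 180: heading 270 -> 90
LT 270: heading 90 -> 0
Final: pos=(0,5.3), heading=0, 1 segment(s) drawn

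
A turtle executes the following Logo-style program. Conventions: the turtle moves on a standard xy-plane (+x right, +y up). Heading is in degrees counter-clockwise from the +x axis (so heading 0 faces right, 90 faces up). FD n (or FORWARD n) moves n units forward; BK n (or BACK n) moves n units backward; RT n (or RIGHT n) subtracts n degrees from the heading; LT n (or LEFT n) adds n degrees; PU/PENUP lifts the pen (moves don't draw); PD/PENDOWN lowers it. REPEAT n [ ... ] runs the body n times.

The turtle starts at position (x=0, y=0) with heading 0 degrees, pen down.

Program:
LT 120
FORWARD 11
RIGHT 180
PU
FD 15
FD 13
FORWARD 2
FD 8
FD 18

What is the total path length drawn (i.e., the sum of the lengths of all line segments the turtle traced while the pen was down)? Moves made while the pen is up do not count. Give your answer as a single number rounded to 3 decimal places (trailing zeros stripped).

Answer: 11

Derivation:
Executing turtle program step by step:
Start: pos=(0,0), heading=0, pen down
LT 120: heading 0 -> 120
FD 11: (0,0) -> (-5.5,9.526) [heading=120, draw]
RT 180: heading 120 -> 300
PU: pen up
FD 15: (-5.5,9.526) -> (2,-3.464) [heading=300, move]
FD 13: (2,-3.464) -> (8.5,-14.722) [heading=300, move]
FD 2: (8.5,-14.722) -> (9.5,-16.454) [heading=300, move]
FD 8: (9.5,-16.454) -> (13.5,-23.383) [heading=300, move]
FD 18: (13.5,-23.383) -> (22.5,-38.971) [heading=300, move]
Final: pos=(22.5,-38.971), heading=300, 1 segment(s) drawn

Segment lengths:
  seg 1: (0,0) -> (-5.5,9.526), length = 11
Total = 11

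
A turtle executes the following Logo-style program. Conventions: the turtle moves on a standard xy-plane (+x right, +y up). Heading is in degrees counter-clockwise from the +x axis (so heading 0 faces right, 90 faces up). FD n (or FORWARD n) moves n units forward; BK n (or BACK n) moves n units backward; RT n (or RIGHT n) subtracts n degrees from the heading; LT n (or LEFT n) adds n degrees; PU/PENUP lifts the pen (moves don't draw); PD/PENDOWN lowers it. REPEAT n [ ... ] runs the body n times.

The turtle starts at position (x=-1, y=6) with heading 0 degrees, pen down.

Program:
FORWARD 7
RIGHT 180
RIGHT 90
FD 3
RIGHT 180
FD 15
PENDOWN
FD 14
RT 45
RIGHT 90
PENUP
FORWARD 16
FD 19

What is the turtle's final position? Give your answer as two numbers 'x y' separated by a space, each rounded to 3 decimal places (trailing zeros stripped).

Answer: -18.749 4.749

Derivation:
Executing turtle program step by step:
Start: pos=(-1,6), heading=0, pen down
FD 7: (-1,6) -> (6,6) [heading=0, draw]
RT 180: heading 0 -> 180
RT 90: heading 180 -> 90
FD 3: (6,6) -> (6,9) [heading=90, draw]
RT 180: heading 90 -> 270
FD 15: (6,9) -> (6,-6) [heading=270, draw]
PD: pen down
FD 14: (6,-6) -> (6,-20) [heading=270, draw]
RT 45: heading 270 -> 225
RT 90: heading 225 -> 135
PU: pen up
FD 16: (6,-20) -> (-5.314,-8.686) [heading=135, move]
FD 19: (-5.314,-8.686) -> (-18.749,4.749) [heading=135, move]
Final: pos=(-18.749,4.749), heading=135, 4 segment(s) drawn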